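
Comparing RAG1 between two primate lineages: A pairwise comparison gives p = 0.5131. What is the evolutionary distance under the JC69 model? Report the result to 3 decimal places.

d = −(3/4) ln(1 − 4p/3) = −0.75 ln(1 − 0.684133) = −0.75 ln(0.315867)
  = −0.75 × (-1.152434) = 0.864326 substitutions/site.

0.864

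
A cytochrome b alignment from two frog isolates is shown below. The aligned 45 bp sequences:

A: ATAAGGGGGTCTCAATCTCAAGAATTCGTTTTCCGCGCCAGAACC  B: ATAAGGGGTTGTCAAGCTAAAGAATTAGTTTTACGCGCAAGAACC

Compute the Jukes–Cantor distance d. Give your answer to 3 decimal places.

The sequences differ at 7 of 45 sites (9, 11, 16, 19, 27, 33, 39), so p = 7/45 ≈ 0.155556.
d = −(3/4) ln(1 − 4p/3) = −0.75 ln(1 − 0.207408) = −0.75 ln(0.792592)
  = −0.75 × (-0.232447) = 0.174335 substitutions/site.

0.174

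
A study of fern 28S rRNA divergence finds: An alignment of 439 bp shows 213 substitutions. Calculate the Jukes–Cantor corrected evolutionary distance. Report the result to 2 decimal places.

p = 213/439 ≈ 0.485194.
d = −(3/4) ln(1 − 4p/3) = −0.75 ln(1 − 0.646925) = −0.75 ln(0.353075)
  = −0.75 × (-1.041075) = 0.780806 substitutions/site.

0.78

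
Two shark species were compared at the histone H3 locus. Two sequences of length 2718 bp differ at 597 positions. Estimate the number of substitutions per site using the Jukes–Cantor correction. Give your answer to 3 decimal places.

0.260

p = 597/2718 ≈ 0.219647.
d = −(3/4) ln(1 − 4p/3) = −0.75 ln(1 − 0.292863) = −0.75 ln(0.707137)
  = −0.75 × (-0.346531) = 0.259898 substitutions/site.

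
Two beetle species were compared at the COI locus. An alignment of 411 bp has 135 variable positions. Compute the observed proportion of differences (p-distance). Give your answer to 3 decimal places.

p = 135/411 = 0.328467… ≈ 0.328 (to 3 d.p.).

0.328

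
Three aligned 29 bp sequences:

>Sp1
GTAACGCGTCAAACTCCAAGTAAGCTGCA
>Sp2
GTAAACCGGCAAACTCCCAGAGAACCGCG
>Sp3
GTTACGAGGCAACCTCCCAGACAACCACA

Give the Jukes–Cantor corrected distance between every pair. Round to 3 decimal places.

Sp1–Sp2: 9/29 sites differ → p ≈ 0.310345, d = −0.75 ln(1 − 0.413793) = 0.400562 ≈ 0.401.
Sp1–Sp3: 10/29 sites differ → p ≈ 0.344828, d = −0.75 ln(1 − 0.459771) = 0.461822 ≈ 0.462.
Sp2–Sp3: 8/29 sites differ → p ≈ 0.275862, d = −0.75 ln(1 − 0.367816) = 0.343931 ≈ 0.344.

d(Sp1,Sp2) = 0.401, d(Sp1,Sp3) = 0.462, d(Sp2,Sp3) = 0.344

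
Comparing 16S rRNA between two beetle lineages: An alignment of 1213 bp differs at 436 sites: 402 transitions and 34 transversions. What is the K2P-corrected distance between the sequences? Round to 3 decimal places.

0.601

P = 402/1213 ≈ 0.33141 and Q = 34/1213 ≈ 0.02803.
Under the Kimura two-parameter model, d = −½ ln(1 − 2P − Q) − ¼ ln(1 − 2Q).
1 − 2P − Q = 0.30915, giving −½ ln(0.30915) = 0.586964.
1 − 2Q = 0.94394, giving −¼ ln(0.94394) = 0.014423.
d = 0.586964 + 0.014423 = 0.601387.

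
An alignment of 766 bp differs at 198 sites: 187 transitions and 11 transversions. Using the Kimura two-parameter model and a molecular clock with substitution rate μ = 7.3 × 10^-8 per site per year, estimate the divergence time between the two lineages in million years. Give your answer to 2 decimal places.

P = 187/766 ≈ 0.244125 and Q = 11/766 ≈ 0.01436.
Under the Kimura two-parameter model, d = −½ ln(1 − 2P − Q) − ¼ ln(1 − 2Q).
1 − 2P − Q = 0.49739, giving −½ ln(0.49739) = 0.349190.
1 − 2Q = 0.97128, giving −¼ ln(0.97128) = 0.007285.
d = 0.349190 + 0.007285 = 0.356475.
Under a molecular clock d = 2μt, so t = d/(2μ) = 0.356475 / (2 × 7.3 × 10^-8) = 2.44 million years.

2.44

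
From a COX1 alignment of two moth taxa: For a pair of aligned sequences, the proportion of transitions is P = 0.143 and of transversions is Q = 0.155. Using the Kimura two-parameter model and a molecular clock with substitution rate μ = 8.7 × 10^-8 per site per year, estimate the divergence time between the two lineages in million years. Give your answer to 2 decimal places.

2.20

Under the Kimura two-parameter model, d = −½ ln(1 − 2P − Q) − ¼ ln(1 − 2Q).
1 − 2P − Q = 0.559, giving −½ ln(0.559) = 0.290803.
1 − 2Q = 0.69, giving −¼ ln(0.69) = 0.092766.
d = 0.290803 + 0.092766 = 0.383569.
Under a molecular clock d = 2μt, so t = d/(2μ) = 0.383569 / (2 × 8.7 × 10^-8) = 2.20 million years.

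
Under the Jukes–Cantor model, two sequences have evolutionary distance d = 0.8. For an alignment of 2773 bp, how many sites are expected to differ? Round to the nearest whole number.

1364

Invert JC69: p = (3/4)(1 − e^(−4d/3)) = 0.75 × (1 − e^(-1.066667)) = 0.75 × (1 − 0.344154) = 0.491885.
Expected differing sites = pL ≈ 0.491885 × 2773 = 1363.997105 ≈ 1364.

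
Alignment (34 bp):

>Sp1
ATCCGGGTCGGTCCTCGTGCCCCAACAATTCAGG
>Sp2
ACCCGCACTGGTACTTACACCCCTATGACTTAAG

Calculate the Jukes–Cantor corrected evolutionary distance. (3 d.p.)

0.741

The sequences differ at 16 of 34 sites, so p = 16/34 ≈ 0.470588.
d = −(3/4) ln(1 − 4p/3) = −0.75 ln(1 − 0.627451) = −0.75 ln(0.372549)
  = −0.75 × (-0.987387) = 0.740540 substitutions/site.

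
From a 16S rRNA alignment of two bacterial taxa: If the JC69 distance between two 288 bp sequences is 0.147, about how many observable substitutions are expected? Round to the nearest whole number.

Invert JC69: p = (3/4)(1 − e^(−4d/3)) = 0.75 × (1 − e^(-0.196)) = 0.75 × (1 − 0.822012) = 0.133491.
Expected differing sites = pL ≈ 0.133491 × 288 = 38.445408 ≈ 38.

38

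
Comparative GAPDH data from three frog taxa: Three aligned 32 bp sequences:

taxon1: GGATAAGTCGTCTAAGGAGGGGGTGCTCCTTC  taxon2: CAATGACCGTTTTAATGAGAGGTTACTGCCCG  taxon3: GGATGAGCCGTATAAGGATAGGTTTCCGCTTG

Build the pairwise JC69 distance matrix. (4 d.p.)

d(taxon1,taxon2) = 0.8240, d(taxon1,taxon3) = 0.4042, d(taxon2,taxon3) = 0.5199

taxon1–taxon2: 16/32 sites differ → p = 0.5, d = −0.75 ln(1 − 0.666667) = 0.823960 ≈ 0.8240.
taxon1–taxon3: 10/32 sites differ → p = 0.3125, d = −0.75 ln(1 − 0.416667) = 0.404248 ≈ 0.4042.
taxon2–taxon3: 12/32 sites differ → p = 0.375, d = −0.75 ln(1 − 0.5) = 0.519860 ≈ 0.5199.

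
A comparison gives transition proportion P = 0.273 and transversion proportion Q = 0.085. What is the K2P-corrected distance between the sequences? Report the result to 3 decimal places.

Under the Kimura two-parameter model, d = −½ ln(1 − 2P − Q) − ¼ ln(1 − 2Q).
1 − 2P − Q = 0.369, giving −½ ln(0.369) = 0.498479.
1 − 2Q = 0.83, giving −¼ ln(0.83) = 0.046582.
d = 0.498479 + 0.046582 = 0.545061.

0.545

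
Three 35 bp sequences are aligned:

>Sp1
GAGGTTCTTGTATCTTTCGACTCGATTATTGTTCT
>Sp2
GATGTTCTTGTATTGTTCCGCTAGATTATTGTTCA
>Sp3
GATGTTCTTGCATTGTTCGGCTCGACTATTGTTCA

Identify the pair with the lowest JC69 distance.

Sp1–Sp2: 7/35 differ, p = 0.200, d = 0.233.
Sp1–Sp3: 7/35 differ, p = 0.200, d = 0.233.
Sp2–Sp3: 4/35 differ, p = 0.114, d = 0.124.
The smallest distance is between Sp2 and Sp3.

Sp2 and Sp3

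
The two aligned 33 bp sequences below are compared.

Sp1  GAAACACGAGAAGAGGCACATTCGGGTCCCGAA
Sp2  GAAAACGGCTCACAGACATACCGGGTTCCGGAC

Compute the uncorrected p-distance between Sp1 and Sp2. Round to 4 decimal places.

0.4545

The sequences differ at 15 of 33 positions.
p = 15/33 = 0.454545… ≈ 0.4545 (to 4 d.p.).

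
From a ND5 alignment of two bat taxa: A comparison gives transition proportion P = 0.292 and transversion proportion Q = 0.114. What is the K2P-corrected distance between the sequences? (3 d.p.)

Under the Kimura two-parameter model, d = −½ ln(1 − 2P − Q) − ¼ ln(1 − 2Q).
1 − 2P − Q = 0.302, giving −½ ln(0.302) = 0.598664.
1 − 2Q = 0.772, giving −¼ ln(0.772) = 0.064693.
d = 0.598664 + 0.064693 = 0.663357.

0.663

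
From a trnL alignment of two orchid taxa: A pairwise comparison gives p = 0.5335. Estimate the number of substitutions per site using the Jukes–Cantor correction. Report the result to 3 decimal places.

0.932

d = −(3/4) ln(1 − 4p/3) = −0.75 ln(1 − 0.711333) = −0.75 ln(0.288667)
  = −0.75 × (-1.242482) = 0.931862 substitutions/site.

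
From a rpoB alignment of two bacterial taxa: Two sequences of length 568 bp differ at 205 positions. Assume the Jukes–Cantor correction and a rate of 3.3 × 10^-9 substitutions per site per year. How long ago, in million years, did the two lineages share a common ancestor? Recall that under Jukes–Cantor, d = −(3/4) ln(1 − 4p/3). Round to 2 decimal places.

p = 205/568 ≈ 0.360915.
d = −(3/4) ln(1 − 4p/3) = −0.75 ln(1 − 0.48122) = −0.75 ln(0.51878)
  = −0.75 × (-0.656275) = 0.492206 substitutions/site.
Under a molecular clock d = 2μt, so t = d/(2μ) = 0.492206 / (2 × 3.3 × 10^-9) = 74.58 million years.

74.58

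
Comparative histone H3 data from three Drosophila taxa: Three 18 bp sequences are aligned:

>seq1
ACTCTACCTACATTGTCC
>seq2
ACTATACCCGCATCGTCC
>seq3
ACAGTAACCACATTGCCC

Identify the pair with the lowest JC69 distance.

seq1 and seq2

seq1–seq2: 4/18 differ, p = 0.222, d = 0.264.
seq1–seq3: 5/18 differ, p = 0.278, d = 0.347.
seq2–seq3: 6/18 differ, p = 0.333, d = 0.441.
The smallest distance is between seq1 and seq2.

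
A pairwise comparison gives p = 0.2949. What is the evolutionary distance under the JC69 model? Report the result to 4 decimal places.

0.3747

d = −(3/4) ln(1 − 4p/3) = −0.75 ln(1 − 0.3932) = −0.75 ln(0.6068)
  = −0.75 × (-0.499556) = 0.374667 substitutions/site.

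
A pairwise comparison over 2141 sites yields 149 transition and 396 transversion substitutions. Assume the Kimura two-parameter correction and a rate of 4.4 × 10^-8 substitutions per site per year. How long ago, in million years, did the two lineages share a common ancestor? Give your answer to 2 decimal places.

P = 149/2141 ≈ 0.069594 and Q = 396/2141 ≈ 0.18496.
Under the Kimura two-parameter model, d = −½ ln(1 − 2P − Q) − ¼ ln(1 − 2Q).
1 − 2P − Q = 0.675852, giving −½ ln(0.675852) = 0.195891.
1 − 2Q = 0.63008, giving −¼ ln(0.63008) = 0.115477.
d = 0.195891 + 0.115477 = 0.311368.
Under a molecular clock d = 2μt, so t = d/(2μ) = 0.311368 / (2 × 4.4 × 10^-8) = 3.54 million years.

3.54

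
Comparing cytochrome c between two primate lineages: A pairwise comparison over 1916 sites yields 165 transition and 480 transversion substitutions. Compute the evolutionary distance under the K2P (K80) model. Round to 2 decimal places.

0.45

P = 165/1916 ≈ 0.086117 and Q = 480/1916 ≈ 0.250522.
Under the Kimura two-parameter model, d = −½ ln(1 − 2P − Q) − ¼ ln(1 − 2Q).
1 − 2P − Q = 0.577244, giving −½ ln(0.577244) = 0.274745.
1 − 2Q = 0.498956, giving −¼ ln(0.498956) = 0.173809.
d = 0.274745 + 0.173809 = 0.448554.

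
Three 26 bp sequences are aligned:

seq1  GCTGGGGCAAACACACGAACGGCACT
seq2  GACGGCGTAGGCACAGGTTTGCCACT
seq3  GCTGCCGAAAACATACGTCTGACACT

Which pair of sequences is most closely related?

seq1–seq2: 11/26 differ, p = 0.423, d = 0.623.
seq1–seq3: 8/26 differ, p = 0.308, d = 0.396.
seq2–seq3: 10/26 differ, p = 0.385, d = 0.539.
The smallest distance is between seq1 and seq3.

seq1 and seq3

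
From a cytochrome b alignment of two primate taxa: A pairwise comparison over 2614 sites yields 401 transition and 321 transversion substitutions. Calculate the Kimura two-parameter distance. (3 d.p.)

P = 401/2614 ≈ 0.153405 and Q = 321/2614 ≈ 0.1228.
Under the Kimura two-parameter model, d = −½ ln(1 − 2P − Q) − ¼ ln(1 − 2Q).
1 − 2P − Q = 0.57039, giving −½ ln(0.57039) = 0.280717.
1 − 2Q = 0.7544, giving −¼ ln(0.7544) = 0.070458.
d = 0.280717 + 0.070458 = 0.351175.

0.351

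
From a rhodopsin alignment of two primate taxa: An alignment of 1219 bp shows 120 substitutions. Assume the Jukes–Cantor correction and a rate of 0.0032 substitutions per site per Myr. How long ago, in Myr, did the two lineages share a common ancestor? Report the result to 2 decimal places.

16.49

p = 120/1219 ≈ 0.098441.
d = −(3/4) ln(1 − 4p/3) = −0.75 ln(1 − 0.131255) = −0.75 ln(0.868745)
  = −0.75 × (-0.140706) = 0.105530 substitutions/site.
Under a molecular clock d = 2μt, so t = d/(2μ) = 0.105530 / (2 × 0.0032) = 16.49 Myr.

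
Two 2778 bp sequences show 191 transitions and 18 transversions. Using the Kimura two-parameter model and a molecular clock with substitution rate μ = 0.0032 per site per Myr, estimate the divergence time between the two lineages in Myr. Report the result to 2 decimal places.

12.66

P = 191/2778 ≈ 0.068754 and Q = 18/2778 ≈ 0.006479.
Under the Kimura two-parameter model, d = −½ ln(1 − 2P − Q) − ¼ ln(1 − 2Q).
1 − 2P − Q = 0.856013, giving −½ ln(0.856013) = 0.077735.
1 − 2Q = 0.987042, giving −¼ ln(0.987042) = 0.003261.
d = 0.077735 + 0.003261 = 0.080996.
Under a molecular clock d = 2μt, so t = d/(2μ) = 0.080996 / (2 × 0.0032) = 12.66 Myr.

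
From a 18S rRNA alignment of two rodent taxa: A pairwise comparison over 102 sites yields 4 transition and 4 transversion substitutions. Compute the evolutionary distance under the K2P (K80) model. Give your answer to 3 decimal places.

P = 4/102 ≈ 0.039216 and Q = 4/102 ≈ 0.039216.
Under the Kimura two-parameter model, d = −½ ln(1 − 2P − Q) − ¼ ln(1 − 2Q).
1 − 2P − Q = 0.882352, giving −½ ln(0.882352) = 0.062582.
1 − 2Q = 0.921568, giving −¼ ln(0.921568) = 0.020420.
d = 0.062582 + 0.020420 = 0.083002.

0.083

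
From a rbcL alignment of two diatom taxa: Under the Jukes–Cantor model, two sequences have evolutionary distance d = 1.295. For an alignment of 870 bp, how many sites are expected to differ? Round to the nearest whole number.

Invert JC69: p = (3/4)(1 − e^(−4d/3)) = 0.75 × (1 − e^(-1.726667)) = 0.75 × (1 − 0.177876) = 0.616593.
Expected differing sites = pL ≈ 0.616593 × 870 = 536.43591 ≈ 536.

536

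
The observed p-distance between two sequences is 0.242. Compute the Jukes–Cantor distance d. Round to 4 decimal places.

0.2922

d = −(3/4) ln(1 − 4p/3) = −0.75 ln(1 − 0.322667) = −0.75 ln(0.677333)
  = −0.75 × (-0.389592) = 0.292194 substitutions/site.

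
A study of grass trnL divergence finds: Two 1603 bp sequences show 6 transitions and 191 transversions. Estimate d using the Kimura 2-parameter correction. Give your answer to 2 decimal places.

0.14

P = 6/1603 ≈ 0.003743 and Q = 191/1603 ≈ 0.119152.
Under the Kimura two-parameter model, d = −½ ln(1 − 2P − Q) − ¼ ln(1 − 2Q).
1 − 2P − Q = 0.873362, giving −½ ln(0.873362) = 0.067703.
1 − 2Q = 0.761696, giving −¼ ln(0.761696) = 0.068052.
d = 0.067703 + 0.068052 = 0.135755.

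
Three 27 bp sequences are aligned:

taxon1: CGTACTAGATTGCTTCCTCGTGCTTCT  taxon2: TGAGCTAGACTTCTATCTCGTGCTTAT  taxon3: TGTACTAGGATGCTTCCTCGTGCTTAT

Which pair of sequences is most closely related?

taxon1 and taxon3

taxon1–taxon2: 8/27 differ, p = 0.296, d = 0.377.
taxon1–taxon3: 4/27 differ, p = 0.148, d = 0.165.
taxon2–taxon3: 7/27 differ, p = 0.259, d = 0.318.
The smallest distance is between taxon1 and taxon3.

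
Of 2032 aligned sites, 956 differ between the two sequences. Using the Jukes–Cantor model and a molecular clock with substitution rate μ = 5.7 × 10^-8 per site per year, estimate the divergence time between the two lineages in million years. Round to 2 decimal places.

6.49

p = 956/2032 ≈ 0.470472.
d = −(3/4) ln(1 − 4p/3) = −0.75 ln(1 − 0.627296) = −0.75 ln(0.372704)
  = −0.75 × (-0.986971) = 0.740228 substitutions/site.
Under a molecular clock d = 2μt, so t = d/(2μ) = 0.740228 / (2 × 5.7 × 10^-8) = 6.49 million years.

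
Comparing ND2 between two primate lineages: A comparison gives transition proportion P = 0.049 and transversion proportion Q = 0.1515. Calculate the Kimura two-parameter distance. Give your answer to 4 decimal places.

0.2338

Under the Kimura two-parameter model, d = −½ ln(1 − 2P − Q) − ¼ ln(1 − 2Q).
1 − 2P − Q = 0.7505, giving −½ ln(0.7505) = 0.143508.
1 − 2Q = 0.697, giving −¼ ln(0.697) = 0.090242.
d = 0.143508 + 0.090242 = 0.233750.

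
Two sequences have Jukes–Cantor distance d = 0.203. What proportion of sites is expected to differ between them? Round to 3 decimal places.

p = (3/4)(1 − e^(−4d/3)) = 0.75 × (1 − e^(-0.270667)) = 0.75 × (1 − 0.762870) = 0.177848.

0.178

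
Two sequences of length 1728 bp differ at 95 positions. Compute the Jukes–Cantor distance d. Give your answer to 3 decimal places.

0.057

p = 95/1728 ≈ 0.054977.
d = −(3/4) ln(1 − 4p/3) = −0.75 ln(1 − 0.073303) = −0.75 ln(0.926697)
  = −0.75 × (-0.076129) = 0.057097 substitutions/site.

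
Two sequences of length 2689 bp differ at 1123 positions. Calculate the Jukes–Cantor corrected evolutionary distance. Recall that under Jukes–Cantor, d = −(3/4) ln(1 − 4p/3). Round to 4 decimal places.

p = 1123/2689 ≈ 0.417627.
d = −(3/4) ln(1 − 4p/3) = −0.75 ln(1 − 0.556836) = −0.75 ln(0.443164)
  = −0.75 × (-0.813815) = 0.610361 substitutions/site.

0.6104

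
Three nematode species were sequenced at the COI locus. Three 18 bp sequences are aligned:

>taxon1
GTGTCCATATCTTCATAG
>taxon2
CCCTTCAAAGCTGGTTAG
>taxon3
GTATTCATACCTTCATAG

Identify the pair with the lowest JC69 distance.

taxon1 and taxon3

taxon1–taxon2: 9/18 differ, p = 0.500, d = 0.824.
taxon1–taxon3: 3/18 differ, p = 0.167, d = 0.188.
taxon2–taxon3: 8/18 differ, p = 0.444, d = 0.673.
The smallest distance is between taxon1 and taxon3.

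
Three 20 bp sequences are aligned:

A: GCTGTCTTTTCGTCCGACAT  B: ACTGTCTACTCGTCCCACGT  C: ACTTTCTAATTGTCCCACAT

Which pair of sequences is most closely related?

A–B: 5/20 differ, p = 0.250, d = 0.304.
A–C: 6/20 differ, p = 0.300, d = 0.383.
B–C: 4/20 differ, p = 0.200, d = 0.233.
The smallest distance is between B and C.

B and C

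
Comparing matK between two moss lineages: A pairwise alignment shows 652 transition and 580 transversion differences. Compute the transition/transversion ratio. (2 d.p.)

R = 652/580 = 1.124137… ≈ 1.12 (to 2 d.p.).

1.12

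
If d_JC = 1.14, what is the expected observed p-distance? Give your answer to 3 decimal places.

p = (3/4)(1 − e^(−4d/3)) = 0.75 × (1 − e^(-1.52)) = 0.75 × (1 − 0.218712) = 0.585966.

0.586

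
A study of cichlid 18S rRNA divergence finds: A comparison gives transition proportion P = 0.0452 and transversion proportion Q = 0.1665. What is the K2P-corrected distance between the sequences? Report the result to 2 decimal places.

0.25

Under the Kimura two-parameter model, d = −½ ln(1 − 2P − Q) − ¼ ln(1 − 2Q).
1 − 2P − Q = 0.7431, giving −½ ln(0.7431) = 0.148462.
1 − 2Q = 0.667, giving −¼ ln(0.667) = 0.101241.
d = 0.148462 + 0.101241 = 0.249703.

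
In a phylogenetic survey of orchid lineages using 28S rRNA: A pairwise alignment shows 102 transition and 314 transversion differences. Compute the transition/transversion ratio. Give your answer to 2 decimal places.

0.32

R = 102/314 = 0.324840… ≈ 0.32 (to 2 d.p.).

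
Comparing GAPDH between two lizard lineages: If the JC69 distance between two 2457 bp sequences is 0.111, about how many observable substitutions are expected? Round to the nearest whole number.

254

Invert JC69: p = (3/4)(1 − e^(−4d/3)) = 0.75 × (1 − e^(-0.148)) = 0.75 × (1 − 0.862431) = 0.103177.
Expected differing sites = pL ≈ 0.103177 × 2457 = 253.505889 ≈ 254.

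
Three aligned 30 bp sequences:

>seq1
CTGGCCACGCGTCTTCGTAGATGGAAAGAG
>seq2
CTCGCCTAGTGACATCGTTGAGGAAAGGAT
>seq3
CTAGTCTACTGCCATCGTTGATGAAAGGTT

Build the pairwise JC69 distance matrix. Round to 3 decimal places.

seq1–seq2: 11/30 sites differ → p ≈ 0.366667, d = −0.75 ln(1 − 0.488889) = 0.503376 ≈ 0.503.
seq1–seq3: 13/30 sites differ → p ≈ 0.433333, d = −0.75 ln(1 − 0.577777) = 0.646666 ≈ 0.647.
seq2–seq3: 6/30 sites differ → p = 0.2, d = −0.75 ln(1 − 0.266667) = 0.232617 ≈ 0.233.

d(seq1,seq2) = 0.503, d(seq1,seq3) = 0.647, d(seq2,seq3) = 0.233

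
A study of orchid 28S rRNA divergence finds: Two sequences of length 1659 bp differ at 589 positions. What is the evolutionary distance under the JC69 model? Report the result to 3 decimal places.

p = 589/1659 ≈ 0.355033.
d = −(3/4) ln(1 − 4p/3) = −0.75 ln(1 − 0.473377) = −0.75 ln(0.526623)
  = −0.75 × (-0.641270) = 0.480953 substitutions/site.

0.481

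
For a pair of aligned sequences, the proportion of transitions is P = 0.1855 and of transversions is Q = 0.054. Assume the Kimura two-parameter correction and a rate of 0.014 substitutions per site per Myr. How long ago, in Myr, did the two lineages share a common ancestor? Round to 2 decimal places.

10.90

Under the Kimura two-parameter model, d = −½ ln(1 − 2P − Q) − ¼ ln(1 − 2Q).
1 − 2P − Q = 0.575, giving −½ ln(0.575) = 0.276693.
1 − 2Q = 0.892, giving −¼ ln(0.892) = 0.028572.
d = 0.276693 + 0.028572 = 0.305265.
Under a molecular clock d = 2μt, so t = d/(2μ) = 0.305265 / (2 × 0.014) = 10.90 Myr.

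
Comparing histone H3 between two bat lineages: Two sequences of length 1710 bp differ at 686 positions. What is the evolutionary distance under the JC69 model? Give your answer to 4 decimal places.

p = 686/1710 ≈ 0.40117.
d = −(3/4) ln(1 − 4p/3) = −0.75 ln(1 − 0.534893) = −0.75 ln(0.465107)
  = −0.75 × (-0.765488) = 0.574116 substitutions/site.

0.5741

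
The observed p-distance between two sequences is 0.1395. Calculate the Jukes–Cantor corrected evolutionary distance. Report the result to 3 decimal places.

d = −(3/4) ln(1 − 4p/3) = −0.75 ln(1 − 0.186) = −0.75 ln(0.814)
  = −0.75 × (-0.205795) = 0.154346 substitutions/site.

0.154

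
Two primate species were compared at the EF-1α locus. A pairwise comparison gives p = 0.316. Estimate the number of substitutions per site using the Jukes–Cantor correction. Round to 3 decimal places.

d = −(3/4) ln(1 − 4p/3) = −0.75 ln(1 − 0.421333) = −0.75 ln(0.578667)
  = −0.75 × (-0.547028) = 0.410271 substitutions/site.

0.410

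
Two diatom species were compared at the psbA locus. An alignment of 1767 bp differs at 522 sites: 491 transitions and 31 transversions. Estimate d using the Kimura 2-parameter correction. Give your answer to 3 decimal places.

0.435

P = 491/1767 ≈ 0.277872 and Q = 31/1767 ≈ 0.017544.
Under the Kimura two-parameter model, d = −½ ln(1 − 2P − Q) − ¼ ln(1 − 2Q).
1 − 2P − Q = 0.426712, giving −½ ln(0.426712) = 0.425823.
1 − 2Q = 0.964912, giving −¼ ln(0.964912) = 0.008930.
d = 0.425823 + 0.008930 = 0.434753.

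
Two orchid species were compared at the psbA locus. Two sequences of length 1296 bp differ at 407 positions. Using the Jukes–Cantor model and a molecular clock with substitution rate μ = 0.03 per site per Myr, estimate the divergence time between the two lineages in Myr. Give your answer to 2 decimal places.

p = 407/1296 ≈ 0.314043.
d = −(3/4) ln(1 − 4p/3) = −0.75 ln(1 − 0.418724) = −0.75 ln(0.581276)
  = −0.75 × (-0.542530) = 0.406898 substitutions/site.
Under a molecular clock d = 2μt, so t = d/(2μ) = 0.406898 / (2 × 0.03) = 6.78 Myr.

6.78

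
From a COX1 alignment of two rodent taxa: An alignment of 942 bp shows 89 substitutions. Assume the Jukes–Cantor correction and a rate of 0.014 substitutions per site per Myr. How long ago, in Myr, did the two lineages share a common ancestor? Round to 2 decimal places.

3.61

p = 89/942 ≈ 0.09448.
d = −(3/4) ln(1 − 4p/3) = −0.75 ln(1 − 0.125973) = −0.75 ln(0.874027)
  = −0.75 × (-0.134644) = 0.100983 substitutions/site.
Under a molecular clock d = 2μt, so t = d/(2μ) = 0.100983 / (2 × 0.014) = 3.61 Myr.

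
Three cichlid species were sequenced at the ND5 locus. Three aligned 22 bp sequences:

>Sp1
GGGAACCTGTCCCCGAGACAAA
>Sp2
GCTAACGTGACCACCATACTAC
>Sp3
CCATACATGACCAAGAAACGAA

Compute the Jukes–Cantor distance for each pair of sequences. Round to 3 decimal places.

d(Sp1,Sp2) = 0.591, d(Sp1,Sp3) = 0.699, d(Sp2,Sp3) = 0.591

Sp1–Sp2: 9/22 sites differ → p ≈ 0.409091, d = −0.75 ln(1 − 0.545455) = 0.591344 ≈ 0.591.
Sp1–Sp3: 10/22 sites differ → p ≈ 0.454545, d = −0.75 ln(1 − 0.60606) = 0.698667 ≈ 0.699.
Sp2–Sp3: 9/22 sites differ → p ≈ 0.409091, d = −0.75 ln(1 − 0.545455) = 0.591344 ≈ 0.591.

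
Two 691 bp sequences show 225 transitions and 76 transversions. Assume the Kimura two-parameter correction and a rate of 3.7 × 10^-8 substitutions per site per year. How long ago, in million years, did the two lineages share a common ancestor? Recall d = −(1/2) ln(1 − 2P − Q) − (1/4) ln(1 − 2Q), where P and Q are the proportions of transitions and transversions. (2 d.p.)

10.52

P = 225/691 ≈ 0.325615 and Q = 76/691 ≈ 0.109986.
Under the Kimura two-parameter model, d = −½ ln(1 − 2P − Q) − ¼ ln(1 − 2Q).
1 − 2P − Q = 0.238784, giving −½ ln(0.238784) = 0.716098.
1 − 2Q = 0.780028, giving −¼ ln(0.780028) = 0.062106.
d = 0.716098 + 0.062106 = 0.778204.
Under a molecular clock d = 2μt, so t = d/(2μ) = 0.778204 / (2 × 3.7 × 10^-8) = 10.52 million years.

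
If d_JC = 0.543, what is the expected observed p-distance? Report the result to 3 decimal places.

p = (3/4)(1 − e^(−4d/3)) = 0.75 × (1 − e^(-0.724)) = 0.75 × (1 − 0.484809) = 0.386393.

0.386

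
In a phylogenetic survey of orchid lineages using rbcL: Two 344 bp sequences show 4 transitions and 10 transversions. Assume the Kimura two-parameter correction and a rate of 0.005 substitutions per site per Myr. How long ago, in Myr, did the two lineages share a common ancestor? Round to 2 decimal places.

4.18

P = 4/344 ≈ 0.011628 and Q = 10/344 ≈ 0.02907.
Under the Kimura two-parameter model, d = −½ ln(1 − 2P − Q) − ¼ ln(1 − 2Q).
1 − 2P − Q = 0.947674, giving −½ ln(0.947674) = 0.026872.
1 − 2Q = 0.94186, giving −¼ ln(0.94186) = 0.014975.
d = 0.026872 + 0.014975 = 0.041847.
Under a molecular clock d = 2μt, so t = d/(2μ) = 0.041847 / (2 × 0.005) = 4.18 Myr.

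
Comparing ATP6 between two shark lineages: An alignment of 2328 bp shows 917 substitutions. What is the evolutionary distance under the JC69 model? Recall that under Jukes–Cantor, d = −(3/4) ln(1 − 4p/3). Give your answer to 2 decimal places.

p = 917/2328 ≈ 0.3939.
d = −(3/4) ln(1 − 4p/3) = −0.75 ln(1 − 0.5252) = −0.75 ln(0.4748)
  = −0.75 × (-0.744862) = 0.558647 substitutions/site.

0.56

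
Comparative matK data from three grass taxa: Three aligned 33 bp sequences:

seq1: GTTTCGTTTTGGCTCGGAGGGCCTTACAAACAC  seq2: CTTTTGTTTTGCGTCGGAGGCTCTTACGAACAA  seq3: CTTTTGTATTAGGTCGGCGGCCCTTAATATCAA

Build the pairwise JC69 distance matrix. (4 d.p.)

seq1–seq2: 8/33 sites differ → p ≈ 0.242424, d = −0.75 ln(1 − 0.323232) = 0.292820 ≈ 0.2928.
seq1–seq3: 11/33 sites differ → p ≈ 0.333333, d = −0.75 ln(1 − 0.444444) = 0.440839 ≈ 0.4408.
seq2–seq3: 8/33 sites differ → p ≈ 0.242424, d = −0.75 ln(1 − 0.323232) = 0.292820 ≈ 0.2928.

d(seq1,seq2) = 0.2928, d(seq1,seq3) = 0.4408, d(seq2,seq3) = 0.2928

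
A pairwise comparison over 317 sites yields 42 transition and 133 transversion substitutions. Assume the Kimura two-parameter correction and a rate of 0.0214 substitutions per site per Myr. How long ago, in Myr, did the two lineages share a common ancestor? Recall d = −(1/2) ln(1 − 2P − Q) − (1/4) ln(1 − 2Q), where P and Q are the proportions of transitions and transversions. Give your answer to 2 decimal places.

P = 42/317 ≈ 0.132492 and Q = 133/317 ≈ 0.419558.
Under the Kimura two-parameter model, d = −½ ln(1 − 2P − Q) − ¼ ln(1 − 2Q).
1 − 2P − Q = 0.315458, giving −½ ln(0.315458) = 0.576865.
1 − 2Q = 0.160884, giving −¼ ln(0.160884) = 0.456768.
d = 0.576865 + 0.456768 = 1.033633.
Under a molecular clock d = 2μt, so t = d/(2μ) = 1.033633 / (2 × 0.0214) = 24.15 Myr.

24.15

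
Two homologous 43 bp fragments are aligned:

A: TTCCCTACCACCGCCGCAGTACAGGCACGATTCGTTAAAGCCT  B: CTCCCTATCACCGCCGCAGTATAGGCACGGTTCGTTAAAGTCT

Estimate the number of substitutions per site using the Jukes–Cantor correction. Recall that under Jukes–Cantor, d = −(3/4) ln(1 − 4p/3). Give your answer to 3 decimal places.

0.126

The sequences differ at 5 of 43 sites (1, 8, 22, 30, 41), so p = 5/43 ≈ 0.116279.
d = −(3/4) ln(1 − 4p/3) = −0.75 ln(1 − 0.155039) = −0.75 ln(0.844961)
  = −0.75 × (-0.168465) = 0.126349 substitutions/site.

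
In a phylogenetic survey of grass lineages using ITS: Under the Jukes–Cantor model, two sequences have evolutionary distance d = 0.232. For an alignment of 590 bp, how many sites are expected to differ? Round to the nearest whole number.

Invert JC69: p = (3/4)(1 − e^(−4d/3)) = 0.75 × (1 − e^(-0.309333)) = 0.75 × (1 − 0.733936) = 0.199548.
Expected differing sites = pL ≈ 0.199548 × 590 = 117.73332 ≈ 118.

118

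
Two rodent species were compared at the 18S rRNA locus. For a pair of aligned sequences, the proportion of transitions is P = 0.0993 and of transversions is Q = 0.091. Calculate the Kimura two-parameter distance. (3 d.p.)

Under the Kimura two-parameter model, d = −½ ln(1 − 2P − Q) − ¼ ln(1 − 2Q).
1 − 2P − Q = 0.7104, giving −½ ln(0.7104) = 0.170964.
1 − 2Q = 0.818, giving −¼ ln(0.818) = 0.050223.
d = 0.170964 + 0.050223 = 0.221187.

0.221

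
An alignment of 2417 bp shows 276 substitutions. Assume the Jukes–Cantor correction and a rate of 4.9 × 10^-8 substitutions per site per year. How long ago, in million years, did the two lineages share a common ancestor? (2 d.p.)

p = 276/2417 ≈ 0.114191.
d = −(3/4) ln(1 − 4p/3) = −0.75 ln(1 − 0.152255) = −0.75 ln(0.847745)
  = −0.75 × (-0.165175) = 0.123881 substitutions/site.
Under a molecular clock d = 2μt, so t = d/(2μ) = 0.123881 / (2 × 4.9 × 10^-8) = 1.26 million years.

1.26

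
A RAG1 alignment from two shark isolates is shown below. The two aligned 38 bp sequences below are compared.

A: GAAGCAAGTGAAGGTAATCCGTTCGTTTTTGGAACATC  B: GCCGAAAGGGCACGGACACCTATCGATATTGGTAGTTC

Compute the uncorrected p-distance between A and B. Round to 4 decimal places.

0.4211

The sequences differ at 16 of 38 positions.
p = 16/38 = 0.421052… ≈ 0.4211 (to 4 d.p.).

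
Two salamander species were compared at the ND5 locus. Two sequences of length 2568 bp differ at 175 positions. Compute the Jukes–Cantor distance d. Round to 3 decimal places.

0.071

p = 175/2568 ≈ 0.068146.
d = −(3/4) ln(1 − 4p/3) = −0.75 ln(1 − 0.090861) = −0.75 ln(0.909139)
  = −0.75 × (-0.095257) = 0.071443 substitutions/site.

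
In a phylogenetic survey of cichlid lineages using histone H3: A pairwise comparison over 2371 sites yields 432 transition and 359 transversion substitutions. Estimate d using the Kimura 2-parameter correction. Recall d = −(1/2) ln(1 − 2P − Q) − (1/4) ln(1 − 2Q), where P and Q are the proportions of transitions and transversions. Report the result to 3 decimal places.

0.453

P = 432/2371 ≈ 0.182202 and Q = 359/2371 ≈ 0.151413.
Under the Kimura two-parameter model, d = −½ ln(1 − 2P − Q) − ¼ ln(1 − 2Q).
1 − 2P − Q = 0.484183, giving −½ ln(0.484183) = 0.362646.
1 − 2Q = 0.697174, giving −¼ ln(0.697174) = 0.090180.
d = 0.362646 + 0.090180 = 0.452826.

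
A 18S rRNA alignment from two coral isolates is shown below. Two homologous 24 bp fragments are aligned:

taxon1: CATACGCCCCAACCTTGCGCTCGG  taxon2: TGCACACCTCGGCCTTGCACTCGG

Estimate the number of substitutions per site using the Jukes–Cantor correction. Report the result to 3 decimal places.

0.441

The sequences differ at 8 of 24 sites (1, 2, 3, 6, 9, 11, 12, 19), so p = 8/24 ≈ 0.333333.
d = −(3/4) ln(1 − 4p/3) = −0.75 ln(1 − 0.444444) = −0.75 ln(0.555556)
  = −0.75 × (-0.587786) = 0.440840 substitutions/site.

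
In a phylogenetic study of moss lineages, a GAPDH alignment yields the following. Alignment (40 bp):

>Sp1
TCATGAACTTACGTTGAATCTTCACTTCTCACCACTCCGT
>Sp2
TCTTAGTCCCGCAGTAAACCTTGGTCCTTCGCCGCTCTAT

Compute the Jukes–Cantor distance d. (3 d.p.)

The sequences differ at 21 of 40 sites, so p = 21/40 = 0.525.
d = −(3/4) ln(1 − 4p/3) = −0.75 ln(1 − 0.7) = −0.75 ln(0.3)
  = −0.75 × (-1.203973) = 0.902980 substitutions/site.

0.903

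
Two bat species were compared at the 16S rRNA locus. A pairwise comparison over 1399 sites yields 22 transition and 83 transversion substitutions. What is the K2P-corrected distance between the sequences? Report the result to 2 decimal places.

P = 22/1399 ≈ 0.015726 and Q = 83/1399 ≈ 0.059328.
Under the Kimura two-parameter model, d = −½ ln(1 − 2P − Q) − ¼ ln(1 − 2Q).
1 − 2P − Q = 0.90922, giving −½ ln(0.90922) = 0.047584.
1 − 2Q = 0.881344, giving −¼ ln(0.881344) = 0.031577.
d = 0.047584 + 0.031577 = 0.079161.

0.08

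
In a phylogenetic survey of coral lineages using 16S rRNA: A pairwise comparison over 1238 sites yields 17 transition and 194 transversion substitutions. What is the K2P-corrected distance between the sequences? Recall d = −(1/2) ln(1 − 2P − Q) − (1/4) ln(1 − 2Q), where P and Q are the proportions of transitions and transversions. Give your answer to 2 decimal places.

0.20

P = 17/1238 ≈ 0.013732 and Q = 194/1238 ≈ 0.156704.
Under the Kimura two-parameter model, d = −½ ln(1 − 2P − Q) − ¼ ln(1 − 2Q).
1 − 2P − Q = 0.815832, giving −½ ln(0.815832) = 0.101773.
1 − 2Q = 0.686592, giving −¼ ln(0.686592) = 0.094004.
d = 0.101773 + 0.094004 = 0.195777.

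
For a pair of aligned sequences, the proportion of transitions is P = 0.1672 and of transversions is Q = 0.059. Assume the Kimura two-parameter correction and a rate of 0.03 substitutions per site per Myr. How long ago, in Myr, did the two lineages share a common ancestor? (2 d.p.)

4.69

Under the Kimura two-parameter model, d = −½ ln(1 − 2P − Q) − ¼ ln(1 − 2Q).
1 − 2P − Q = 0.6066, giving −½ ln(0.6066) = 0.249943.
1 − 2Q = 0.882, giving −¼ ln(0.882) = 0.031391.
d = 0.249943 + 0.031391 = 0.281334.
Under a molecular clock d = 2μt, so t = d/(2μ) = 0.281334 / (2 × 0.03) = 4.69 Myr.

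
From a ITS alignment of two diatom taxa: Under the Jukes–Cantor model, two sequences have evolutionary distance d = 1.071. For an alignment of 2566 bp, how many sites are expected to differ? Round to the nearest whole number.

1463

Invert JC69: p = (3/4)(1 − e^(−4d/3)) = 0.75 × (1 − e^(-1.428)) = 0.75 × (1 − 0.239788) = 0.570159.
Expected differing sites = pL ≈ 0.570159 × 2566 = 1463.027994 ≈ 1463.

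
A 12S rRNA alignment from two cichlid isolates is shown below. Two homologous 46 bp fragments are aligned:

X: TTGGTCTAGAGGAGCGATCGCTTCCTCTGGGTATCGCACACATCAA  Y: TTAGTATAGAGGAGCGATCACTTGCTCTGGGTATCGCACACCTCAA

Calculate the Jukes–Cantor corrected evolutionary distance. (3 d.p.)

The sequences differ at 5 of 46 sites (3, 6, 20, 24, 42), so p = 5/46 ≈ 0.108696.
d = −(3/4) ln(1 − 4p/3) = −0.75 ln(1 − 0.144928) = −0.75 ln(0.855072)
  = −0.75 × (-0.156570) = 0.117428 substitutions/site.

0.117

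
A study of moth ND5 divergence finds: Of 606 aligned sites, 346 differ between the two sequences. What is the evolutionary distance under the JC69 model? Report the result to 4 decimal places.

1.0743

p = 346/606 ≈ 0.570957.
d = −(3/4) ln(1 − 4p/3) = −0.75 ln(1 − 0.761276) = −0.75 ln(0.238724)
  = −0.75 × (-1.432447) = 1.074335 substitutions/site.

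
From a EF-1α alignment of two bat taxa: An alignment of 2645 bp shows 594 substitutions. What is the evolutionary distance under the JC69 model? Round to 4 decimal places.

0.2669

p = 594/2645 ≈ 0.224575.
d = −(3/4) ln(1 − 4p/3) = −0.75 ln(1 − 0.299433) = −0.75 ln(0.700567)
  = −0.75 × (-0.355865) = 0.266899 substitutions/site.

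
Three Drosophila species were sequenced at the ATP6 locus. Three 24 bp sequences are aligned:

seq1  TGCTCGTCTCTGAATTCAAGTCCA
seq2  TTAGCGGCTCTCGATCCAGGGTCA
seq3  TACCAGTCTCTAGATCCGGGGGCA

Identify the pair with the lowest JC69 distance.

seq1–seq2: 10/24 differ, p = 0.417, d = 0.608.
seq1–seq3: 10/24 differ, p = 0.417, d = 0.608.
seq2–seq3: 8/24 differ, p = 0.333, d = 0.441.
The smallest distance is between seq2 and seq3.

seq2 and seq3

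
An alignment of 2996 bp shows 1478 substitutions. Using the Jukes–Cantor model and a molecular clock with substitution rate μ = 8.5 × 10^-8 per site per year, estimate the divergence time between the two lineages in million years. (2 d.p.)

4.73

p = 1478/2996 ≈ 0.493324.
d = −(3/4) ln(1 − 4p/3) = −0.75 ln(1 − 0.657765) = −0.75 ln(0.342235)
  = −0.75 × (-1.072258) = 0.804194 substitutions/site.
Under a molecular clock d = 2μt, so t = d/(2μ) = 0.804194 / (2 × 8.5 × 10^-8) = 4.73 million years.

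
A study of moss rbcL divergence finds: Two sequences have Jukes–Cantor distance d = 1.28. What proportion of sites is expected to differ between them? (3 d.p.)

p = (3/4)(1 − e^(−4d/3)) = 0.75 × (1 − e^(-1.706667)) = 0.75 × (1 − 0.181470) = 0.613898.

0.614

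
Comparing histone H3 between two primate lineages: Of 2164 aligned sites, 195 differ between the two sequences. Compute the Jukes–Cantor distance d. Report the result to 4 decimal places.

p = 195/2164 ≈ 0.090111.
d = −(3/4) ln(1 − 4p/3) = −0.75 ln(1 − 0.120148) = −0.75 ln(0.879852)
  = −0.75 × (-0.128002) = 0.096002 substitutions/site.

0.0960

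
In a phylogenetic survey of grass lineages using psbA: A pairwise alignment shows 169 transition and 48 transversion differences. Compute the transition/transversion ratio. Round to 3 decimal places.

R = 169/48 = 3.520833… ≈ 3.521 (to 3 d.p.).

3.521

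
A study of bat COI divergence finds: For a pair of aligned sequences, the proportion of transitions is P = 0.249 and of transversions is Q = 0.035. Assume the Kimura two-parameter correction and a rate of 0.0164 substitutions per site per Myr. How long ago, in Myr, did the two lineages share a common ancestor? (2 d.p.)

12.16

Under the Kimura two-parameter model, d = −½ ln(1 − 2P − Q) − ¼ ln(1 − 2Q).
1 − 2P − Q = 0.467, giving −½ ln(0.467) = 0.380713.
1 − 2Q = 0.93, giving −¼ ln(0.93) = 0.018143.
d = 0.380713 + 0.018143 = 0.398856.
Under a molecular clock d = 2μt, so t = d/(2μ) = 0.398856 / (2 × 0.0164) = 12.16 Myr.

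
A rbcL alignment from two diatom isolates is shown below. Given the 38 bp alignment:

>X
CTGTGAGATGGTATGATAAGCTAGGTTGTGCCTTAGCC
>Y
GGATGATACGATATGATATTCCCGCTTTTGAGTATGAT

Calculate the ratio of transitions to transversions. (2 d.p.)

Transitions are A↔G and C↔T; transversions are all other mismatches.
Transitions: 5. Transversions: 13.
R = 5/13 = 0.384615… ≈ 0.38 (to 2 d.p.).

0.38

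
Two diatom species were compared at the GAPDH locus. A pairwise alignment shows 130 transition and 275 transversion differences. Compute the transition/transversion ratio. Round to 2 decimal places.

0.47

R = 130/275 = 0.472727… ≈ 0.47 (to 2 d.p.).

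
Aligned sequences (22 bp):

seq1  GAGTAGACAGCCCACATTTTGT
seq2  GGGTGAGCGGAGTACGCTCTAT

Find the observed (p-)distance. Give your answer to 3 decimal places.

The sequences differ at 12 of 22 positions.
p = 12/22 = 0.545454… ≈ 0.545 (to 3 d.p.).

0.545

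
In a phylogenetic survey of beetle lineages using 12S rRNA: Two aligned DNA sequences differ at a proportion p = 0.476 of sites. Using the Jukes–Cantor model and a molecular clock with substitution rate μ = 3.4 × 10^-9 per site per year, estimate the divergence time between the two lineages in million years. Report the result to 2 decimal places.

d = −(3/4) ln(1 − 4p/3) = −0.75 ln(1 − 0.634667) = −0.75 ln(0.365333)
  = −0.75 × (-1.006946) = 0.755210 substitutions/site.
Under a molecular clock d = 2μt, so t = d/(2μ) = 0.755210 / (2 × 3.4 × 10^-9) = 111.06 million years.

111.06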